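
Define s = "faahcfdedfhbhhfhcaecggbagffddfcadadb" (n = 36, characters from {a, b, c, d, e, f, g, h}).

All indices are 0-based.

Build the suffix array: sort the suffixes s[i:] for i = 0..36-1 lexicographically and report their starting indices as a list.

[1, 31, 33, 17, 23, 2, 35, 22, 11, 30, 16, 4, 19, 32, 34, 27, 6, 28, 8, 18, 7, 0, 29, 26, 5, 25, 9, 14, 21, 24, 20, 10, 15, 3, 13, 12]

rank | idx | suffix
   0 |   1 | aahcfdedfhbhhfhcaecggbagffddfcadadb
   1 |  31 | adadb
   2 |  33 | adb
   3 |  17 | aecggbagffddfcadadb
   4 |  23 | agffddfcadadb
   5 |   2 | ahcfdedfhbhhfhcaecggbagffddfcadadb
   6 |  35 | b
   7 |  22 | bagffddfcadadb
   8 |  11 | bhhfhcaecggbagffddfcadadb
   9 |  30 | cadadb
  10 |  16 | caecggbagffddfcadadb
  11 |   4 | cfdedfhbhhfhcaecggbagffddfcadadb
  12 |  19 | cggbagffddfcadadb
  13 |  32 | dadb
  14 |  34 | db
  15 |  27 | ddfcadadb
  16 |   6 | dedfhbhhfhcaecggbagffddfcadadb
  17 |  28 | dfcadadb
  18 |   8 | dfhbhhfhcaecggbagffddfcadadb
  19 |  18 | ecggbagffddfcadadb
  20 |   7 | edfhbhhfhcaecggbagffddfcadadb
  21 |   0 | faahcfdedfhbhhfhcaecggbagffddfcadadb
  22 |  29 | fcadadb
  23 |  26 | fddfcadadb
  24 |   5 | fdedfhbhhfhcaecggbagffddfcadadb
  25 |  25 | ffddfcadadb
  26 |   9 | fhbhhfhcaecggbagffddfcadadb
  27 |  14 | fhcaecggbagffddfcadadb
  28 |  21 | gbagffddfcadadb
  29 |  24 | gffddfcadadb
  30 |  20 | ggbagffddfcadadb
  31 |  10 | hbhhfhcaecggbagffddfcadadb
  32 |  15 | hcaecggbagffddfcadadb
  33 |   3 | hcfdedfhbhhfhcaecggbagffddfcadadb
  34 |  13 | hfhcaecggbagffddfcadadb
  35 |  12 | hhfhcaecggbagffddfcadadb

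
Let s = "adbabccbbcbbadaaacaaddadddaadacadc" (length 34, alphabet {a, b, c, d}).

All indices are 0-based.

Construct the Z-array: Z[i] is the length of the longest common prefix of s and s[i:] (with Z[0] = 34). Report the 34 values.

[34, 0, 0, 1, 0, 0, 0, 0, 0, 0, 0, 0, 2, 0, 1, 1, 1, 0, 1, 2, 0, 0, 2, 0, 0, 0, 1, 2, 0, 1, 0, 2, 0, 0]

Z[0]=34
i=1: i≥r, start 0; Z[1]=0
i=2: i≥r, start 0; Z[2]=0
i=3: i≥r, start 0; Z[3]=1 extend→box=[3,4)
i=4: i≥r, start 0; Z[4]=0
i=5: i≥r, start 0; Z[5]=0
i=6: i≥r, start 0; Z[6]=0
i=7: i≥r, start 0; Z[7]=0
i=8: i≥r, start 0; Z[8]=0
i=9: i≥r, start 0; Z[9]=0
i=10: i≥r, start 0; Z[10]=0
i=11: i≥r, start 0; Z[11]=0
i=12: i≥r, start 0; Z[12]=2 extend→box=[12,14)
i=13: min(r-i=1, Z[1]=0)=0; Z[13]=0
i=14: i≥r, start 0; Z[14]=1 extend→box=[14,15)
i=15: i≥r, start 0; Z[15]=1 extend→box=[15,16)
i=16: i≥r, start 0; Z[16]=1 extend→box=[16,17)
i=17: i≥r, start 0; Z[17]=0
i=18: i≥r, start 0; Z[18]=1 extend→box=[18,19)
i=19: i≥r, start 0; Z[19]=2 extend→box=[19,21)
i=20: min(r-i=1, Z[1]=0)=0; Z[20]=0
i=21: i≥r, start 0; Z[21]=0
i=22: i≥r, start 0; Z[22]=2 extend→box=[22,24)
i=23: min(r-i=1, Z[1]=0)=0; Z[23]=0
i=24: i≥r, start 0; Z[24]=0
i=25: i≥r, start 0; Z[25]=0
i=26: i≥r, start 0; Z[26]=1 extend→box=[26,27)
i=27: i≥r, start 0; Z[27]=2 extend→box=[27,29)
i=28: min(r-i=1, Z[1]=0)=0; Z[28]=0
i=29: i≥r, start 0; Z[29]=1 extend→box=[29,30)
i=30: i≥r, start 0; Z[30]=0
i=31: i≥r, start 0; Z[31]=2 extend→box=[31,33)
i=32: min(r-i=1, Z[1]=0)=0; Z[32]=0
i=33: i≥r, start 0; Z[33]=0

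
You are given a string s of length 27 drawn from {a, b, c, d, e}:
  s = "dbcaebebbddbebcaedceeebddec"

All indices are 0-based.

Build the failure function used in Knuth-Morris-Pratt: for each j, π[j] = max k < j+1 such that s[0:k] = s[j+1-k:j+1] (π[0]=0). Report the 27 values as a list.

[0, 0, 0, 0, 0, 0, 0, 0, 0, 1, 1, 2, 0, 0, 0, 0, 0, 1, 0, 0, 0, 0, 0, 1, 1, 0, 0]

π[0] = 0
j=1 s[j]='b': π[1]=0 (border '')
j=2 s[j]='c': π[2]=0 (border '')
j=3 s[j]='a': π[3]=0 (border '')
j=4 s[j]='e': π[4]=0 (border '')
j=5 s[j]='b': π[5]=0 (border '')
j=6 s[j]='e': π[6]=0 (border '')
j=7 s[j]='b': π[7]=0 (border '')
j=8 s[j]='b': π[8]=0 (border '')
j=9 s[j]='d': π[9]=1 (border 'd')
j=10 s[j]='d': k: 1→0; π[10]=1 (border 'd')
j=11 s[j]='b': π[11]=2 (border 'db')
j=12 s[j]='e': k: 2→0; π[12]=0 (border '')
j=13 s[j]='b': π[13]=0 (border '')
j=14 s[j]='c': π[14]=0 (border '')
j=15 s[j]='a': π[15]=0 (border '')
j=16 s[j]='e': π[16]=0 (border '')
j=17 s[j]='d': π[17]=1 (border 'd')
j=18 s[j]='c': k: 1→0; π[18]=0 (border '')
j=19 s[j]='e': π[19]=0 (border '')
j=20 s[j]='e': π[20]=0 (border '')
j=21 s[j]='e': π[21]=0 (border '')
j=22 s[j]='b': π[22]=0 (border '')
j=23 s[j]='d': π[23]=1 (border 'd')
j=24 s[j]='d': k: 1→0; π[24]=1 (border 'd')
j=25 s[j]='e': k: 1→0; π[25]=0 (border '')
j=26 s[j]='c': π[26]=0 (border '')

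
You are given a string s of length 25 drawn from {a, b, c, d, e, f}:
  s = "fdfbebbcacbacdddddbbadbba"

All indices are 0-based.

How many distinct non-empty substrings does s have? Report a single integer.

rank→(start, suffix):
  0 → (24, 'a')
  1 → (8, 'acbacdddddbbadbba')
  2 → (11, 'acdddddbbadbba')
  3 → (20, 'adbba')
  4 → (23, 'ba')
  5 → (10, 'bacdddddbbadbba')
  6 → (19, 'badbba')
  7 → (22, 'bba')
  8 → (18, 'bbadbba')
  9 → (5, 'bbcacbacdddddbbadbba')
  10 → (6, 'bcacbacdddddbbadbba')
  11 → (3, 'bebbcacbacdddddbbadbba')
  12 → (7, 'cacbacdddddbbadbba')
  13 → (9, 'cbacdddddbbadbba')
  14 → (12, 'cdddddbbadbba')
  15 → (21, 'dbba')
  16 → (17, 'dbbadbba')
  17 → (16, 'ddbbadbba')
  18 → (15, 'dddbbadbba')
  19 → (14, 'ddddbbadbba')
  20 → (13, 'dddddbbadbba')
  21 → (1, 'dfbebbcacbacdddddbbadbba')
  22 → (4, 'ebbcacbacdddddbbadbba')
  23 → (2, 'fbebbcacbacdddddbbadbba')
  24 → (0, 'fdfbebbcacbacdddddbbadbba')

SA = [24, 8, 11, 20, 23, 10, 19, 22, 18, 5, 6, 3, 7, 9, 12, 21, 17, 16, 15, 14, 13, 1, 4, 2, 0]
[i] adj suffixes → lcp
  [1] 24/8 → 1 ('a')
  [2] 8/11 → 2 ('ac')
  [3] 11/20 → 1 ('a')
  [4] 20/23 → 0 ('')
  [5] 23/10 → 2 ('ba')
  [6] 10/19 → 2 ('ba')
  [7] 19/22 → 1 ('b')
  [8] 22/18 → 3 ('bba')
  [9] 18/5 → 2 ('bb')
  [10] 5/6 → 1 ('b')
  [11] 6/3 → 1 ('b')
  [12] 3/7 → 0 ('')
  [13] 7/9 → 1 ('c')
  [14] 9/12 → 1 ('c')
  [15] 12/21 → 0 ('')
  [16] 21/17 → 4 ('dbba')
  [17] 17/16 → 1 ('d')
  [18] 16/15 → 2 ('dd')
  [19] 15/14 → 3 ('ddd')
  [20] 14/13 → 4 ('dddd')
  [21] 13/1 → 1 ('d')
  [22] 1/4 → 0 ('')
  [23] 4/2 → 0 ('')
  [24] 2/0 → 1 ('f')

n(n+1)/2 = 25·26/2 = 325
Σ LCP = 0 + 1 + 2 + 1 + 0 + 2 + 2 + 1 + 3 + 2 + 1 + 1 + 0 + 1 + 1 + 0 + 4 + 1 + 2 + 3 + 4 + 1 + 0 + 0 + 1 = 34
distinct = 325 − 34 = 291

291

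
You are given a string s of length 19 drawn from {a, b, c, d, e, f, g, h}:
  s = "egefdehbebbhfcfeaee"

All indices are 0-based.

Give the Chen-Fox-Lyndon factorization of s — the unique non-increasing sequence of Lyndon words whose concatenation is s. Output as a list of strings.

["eg", "ef", "deh", "be", "bbhfcfe", "aee"]

emit factor 1: 'eg' (i=0, period=2)
emit factor 2: 'ef' (i=2, period=2)
emit factor 3: 'deh' (i=4, period=3)
emit factor 4: 'be' (i=7, period=2)
emit factor 5: 'bbhfcfe' (i=9, period=7)
emit factor 6: 'aee' (i=16, period=3)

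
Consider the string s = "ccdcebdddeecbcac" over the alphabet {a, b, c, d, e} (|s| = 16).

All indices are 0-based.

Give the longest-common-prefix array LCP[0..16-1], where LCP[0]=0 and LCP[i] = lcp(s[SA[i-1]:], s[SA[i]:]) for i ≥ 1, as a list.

[0, 0, 1, 0, 1, 1, 1, 1, 1, 0, 1, 2, 1, 0, 1, 1]

sorted suffixes:
  #0 SA[0]=14  'ac'
  #1 SA[1]=12  'bcac'
  #2 SA[2]=5  'bdddeecbcac'
  #3 SA[3]=15  'c'
  #4 SA[4]=13  'cac'
  #5 SA[5]=11  'cbcac'
  #6 SA[6]=0  'ccdcebdddeecbcac'
  #7 SA[7]=1  'cdcebdddeecbcac'
  #8 SA[8]=3  'cebdddeecbcac'
  #9 SA[9]=2  'dcebdddeecbcac'
  #10 SA[10]=6  'dddeecbcac'
  #11 SA[11]=7  'ddeecbcac'
  #12 SA[12]=8  'deecbcac'
  #13 SA[13]=4  'ebdddeecbcac'
  #14 SA[14]=10  'ecbcac'
  #15 SA[15]=9  'eecbcac'

SA = [14, 12, 5, 15, 13, 11, 0, 1, 3, 2, 6, 7, 8, 4, 10, 9]
[i] adj suffixes → lcp
  [1] 14/12 → 0 ('')
  [2] 12/5 → 1 ('b')
  [3] 5/15 → 0 ('')
  [4] 15/13 → 1 ('c')
  [5] 13/11 → 1 ('c')
  [6] 11/0 → 1 ('c')
  [7] 0/1 → 1 ('c')
  [8] 1/3 → 1 ('c')
  [9] 3/2 → 0 ('')
  [10] 2/6 → 1 ('d')
  [11] 6/7 → 2 ('dd')
  [12] 7/8 → 1 ('d')
  [13] 8/4 → 0 ('')
  [14] 4/10 → 1 ('e')
  [15] 10/9 → 1 ('e')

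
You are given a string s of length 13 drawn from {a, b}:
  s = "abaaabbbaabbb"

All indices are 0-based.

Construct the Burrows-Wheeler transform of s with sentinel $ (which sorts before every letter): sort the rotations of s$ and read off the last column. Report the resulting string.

rank  rotation        last
    0  $abaaabbbaabbb  b
    1  aaabbbaabbb$ab  b
    2  aabbb$abaaabbb  b
    3  aabbbaabbb$aba  a
    4  abaaabbbaabbb$  $
    5  abbb$abaaabbba  a
    6  abbbaabbb$abaa  a
    7  b$abaaabbbaabb  b
    8  baaabbbaabbb$a  a
    9  baabbb$abaaabb  b
   10  bb$abaaabbbaab  b
   11  bbaabbb$abaaab  b
   12  bbb$abaaabbbaa  a
   13  bbbaabbb$abaaa  a

bbba$aababbbaa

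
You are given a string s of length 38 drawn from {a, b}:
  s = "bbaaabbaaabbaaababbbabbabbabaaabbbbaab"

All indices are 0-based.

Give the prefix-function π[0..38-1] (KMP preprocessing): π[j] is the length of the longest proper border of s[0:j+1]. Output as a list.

π[0] = 0
j=1 s[j]='b': π[1]=1 (border 'b')
j=2 s[j]='a': k: 1→0; π[2]=0 (border '')
j=3 s[j]='a': π[3]=0 (border '')
j=4 s[j]='a': π[4]=0 (border '')
j=5 s[j]='b': π[5]=1 (border 'b')
j=6 s[j]='b': π[6]=2 (border 'bb')
j=7 s[j]='a': π[7]=3 (border 'bba')
j=8 s[j]='a': π[8]=4 (border 'bbaa')
j=9 s[j]='a': π[9]=5 (border 'bbaaa')
j=10 s[j]='b': π[10]=6 (border 'bbaaab')
j=11 s[j]='b': π[11]=7 (border 'bbaaabb')
j=12 s[j]='a': π[12]=8 (border 'bbaaabba')
j=13 s[j]='a': π[13]=9 (border 'bbaaabbaa')
j=14 s[j]='a': π[14]=10 (border 'bbaaabbaaa')
j=15 s[j]='b': π[15]=11 (border 'bbaaabbaaab')
j=16 s[j]='a': k: 11→6→1→0; π[16]=0 (border '')
j=17 s[j]='b': π[17]=1 (border 'b')
j=18 s[j]='b': π[18]=2 (border 'bb')
j=19 s[j]='b': k: 2→1; π[19]=2 (border 'bb')
j=20 s[j]='a': π[20]=3 (border 'bba')
j=21 s[j]='b': k: 3→0; π[21]=1 (border 'b')
j=22 s[j]='b': π[22]=2 (border 'bb')
j=23 s[j]='a': π[23]=3 (border 'bba')
j=24 s[j]='b': k: 3→0; π[24]=1 (border 'b')
j=25 s[j]='b': π[25]=2 (border 'bb')
j=26 s[j]='a': π[26]=3 (border 'bba')
j=27 s[j]='b': k: 3→0; π[27]=1 (border 'b')
j=28 s[j]='a': k: 1→0; π[28]=0 (border '')
j=29 s[j]='a': π[29]=0 (border '')
j=30 s[j]='a': π[30]=0 (border '')
j=31 s[j]='b': π[31]=1 (border 'b')
j=32 s[j]='b': π[32]=2 (border 'bb')
j=33 s[j]='b': k: 2→1; π[33]=2 (border 'bb')
j=34 s[j]='b': k: 2→1; π[34]=2 (border 'bb')
j=35 s[j]='a': π[35]=3 (border 'bba')
j=36 s[j]='a': π[36]=4 (border 'bbaa')
j=37 s[j]='b': k: 4→0; π[37]=1 (border 'b')

[0, 1, 0, 0, 0, 1, 2, 3, 4, 5, 6, 7, 8, 9, 10, 11, 0, 1, 2, 2, 3, 1, 2, 3, 1, 2, 3, 1, 0, 0, 0, 1, 2, 2, 2, 3, 4, 1]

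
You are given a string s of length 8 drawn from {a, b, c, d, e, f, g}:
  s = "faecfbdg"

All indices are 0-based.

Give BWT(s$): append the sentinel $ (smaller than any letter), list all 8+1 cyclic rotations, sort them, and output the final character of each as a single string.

rank  rotation   last
    0  $faecfbdg  g
    1  aecfbdg$f  f
    2  bdg$faecf  f
    3  cfbdg$fae  e
    4  dg$faecfb  b
    5  ecfbdg$fa  a
    6  faecfbdg$  $
    7  fbdg$faec  c
    8  g$faecfbd  d

gffeba$cd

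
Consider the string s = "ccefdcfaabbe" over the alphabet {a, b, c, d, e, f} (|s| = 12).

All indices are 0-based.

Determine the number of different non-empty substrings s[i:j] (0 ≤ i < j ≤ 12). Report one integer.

rank | idx | suffix
   0 |   7 | aabbe
   1 |   8 | abbe
   2 |   9 | bbe
   3 |  10 | be
   4 |   0 | ccefdcfaabbe
   5 |   1 | cefdcfaabbe
   6 |   5 | cfaabbe
   7 |   4 | dcfaabbe
   8 |  11 | e
   9 |   2 | efdcfaabbe
  10 |   6 | faabbe
  11 |   3 | fdcfaabbe

SA = [7, 8, 9, 10, 0, 1, 5, 4, 11, 2, 6, 3]
[i] adj suffixes → lcp
  [1] 7/8 → 1 ('a')
  [2] 8/9 → 0 ('')
  [3] 9/10 → 1 ('b')
  [4] 10/0 → 0 ('')
  [5] 0/1 → 1 ('c')
  [6] 1/5 → 1 ('c')
  [7] 5/4 → 0 ('')
  [8] 4/11 → 0 ('')
  [9] 11/2 → 1 ('e')
  [10] 2/6 → 0 ('')
  [11] 6/3 → 1 ('f')

n(n+1)/2 = 12·13/2 = 78
Σ LCP = 0 + 1 + 0 + 1 + 0 + 1 + 1 + 0 + 0 + 1 + 0 + 1 = 6
distinct = 78 − 6 = 72

72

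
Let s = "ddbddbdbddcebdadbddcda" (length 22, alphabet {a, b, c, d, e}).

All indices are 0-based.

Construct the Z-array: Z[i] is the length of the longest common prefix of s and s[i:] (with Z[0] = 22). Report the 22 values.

[22, 1, 0, 4, 1, 0, 1, 0, 2, 1, 0, 0, 0, 1, 0, 1, 0, 2, 1, 0, 1, 0]

Z[0]=22
i=1: i≥r, start 0; Z[1]=1 grow→box=[1,2)
i=2: i≥r, start 0; Z[2]=0
i=3: i≥r, start 0; Z[3]=4 grow→box=[3,7)
i=4: min(r-i=3, Z[1]=1)=1; Z[4]=1
i=5: min(r-i=2, Z[2]=0)=0; Z[5]=0
i=6: min(r-i=1, Z[3]=4)=1; Z[6]=1
i=7: i≥r, start 0; Z[7]=0
i=8: i≥r, start 0; Z[8]=2 grow→box=[8,10)
i=9: min(r-i=1, Z[1]=1)=1; Z[9]=1
i=10: i≥r, start 0; Z[10]=0
i=11: i≥r, start 0; Z[11]=0
i=12: i≥r, start 0; Z[12]=0
i=13: i≥r, start 0; Z[13]=1 grow→box=[13,14)
i=14: i≥r, start 0; Z[14]=0
i=15: i≥r, start 0; Z[15]=1 grow→box=[15,16)
i=16: i≥r, start 0; Z[16]=0
i=17: i≥r, start 0; Z[17]=2 grow→box=[17,19)
i=18: min(r-i=1, Z[1]=1)=1; Z[18]=1
i=19: i≥r, start 0; Z[19]=0
i=20: i≥r, start 0; Z[20]=1 grow→box=[20,21)
i=21: i≥r, start 0; Z[21]=0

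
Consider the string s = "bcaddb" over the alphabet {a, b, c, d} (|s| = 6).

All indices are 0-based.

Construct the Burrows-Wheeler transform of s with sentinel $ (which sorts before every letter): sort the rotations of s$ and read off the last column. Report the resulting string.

bcd$bda

rank  rotation last
    0  $bcaddb  b
    1  addb$bc  c
    2  b$bcadd  d
    3  bcaddb$  $
    4  caddb$b  b
    5  db$bcad  d
    6  ddb$bca  a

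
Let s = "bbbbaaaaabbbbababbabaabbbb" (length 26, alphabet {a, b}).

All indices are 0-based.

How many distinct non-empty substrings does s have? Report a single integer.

277

rank→(start, suffix):
  0 → (4, 'aaaaabbbbababbabaabbbb')
  1 → (5, 'aaaabbbbababbabaabbbb')
  2 → (6, 'aaabbbbababbabaabbbb')
  3 → (20, 'aabbbb')
  4 → (7, 'aabbbbababbabaabbbb')
  5 → (18, 'abaabbbb')
  6 → (13, 'ababbabaabbbb')
  7 → (15, 'abbabaabbbb')
  8 → (21, 'abbbb')
  9 → (8, 'abbbbababbabaabbbb')
  10 → (25, 'b')
  11 → (3, 'baaaaabbbbababbabaabbbb')
  12 → (19, 'baabbbb')
  13 → (17, 'babaabbbb')
  14 → (12, 'bababbabaabbbb')
  15 → (14, 'babbabaabbbb')
  16 → (24, 'bb')
  17 → (2, 'bbaaaaabbbbababbabaabbbb')
  18 → (16, 'bbabaabbbb')
  19 → (11, 'bbababbabaabbbb')
  20 → (23, 'bbb')
  21 → (1, 'bbbaaaaabbbbababbabaabbbb')
  22 → (10, 'bbbababbabaabbbb')
  23 → (22, 'bbbb')
  24 → (0, 'bbbbaaaaabbbbababbabaabbbb')
  25 → (9, 'bbbbababbabaabbbb')

SA = [4, 5, 6, 20, 7, 18, 13, 15, 21, 8, 25, 3, 19, 17, 12, 14, 24, 2, 16, 11, 23, 1, 10, 22, 0, 9]
[i] adj suffixes → lcp
  [1] 4/5 → 4 ('aaaa')
  [2] 5/6 → 3 ('aaa')
  [3] 6/20 → 2 ('aa')
  [4] 20/7 → 6 ('aabbbb')
  [5] 7/18 → 1 ('a')
  [6] 18/13 → 3 ('aba')
  [7] 13/15 → 2 ('ab')
  [8] 15/21 → 3 ('abb')
  [9] 21/8 → 5 ('abbbb')
  [10] 8/25 → 0 ('')
  [11] 25/3 → 1 ('b')
  [12] 3/19 → 3 ('baa')
  [13] 19/17 → 2 ('ba')
  [14] 17/12 → 4 ('baba')
  [15] 12/14 → 3 ('bab')
  [16] 14/24 → 1 ('b')
  [17] 24/2 → 2 ('bb')
  [18] 2/16 → 3 ('bba')
  [19] 16/11 → 5 ('bbaba')
  [20] 11/23 → 2 ('bb')
  [21] 23/1 → 3 ('bbb')
  [22] 1/10 → 4 ('bbba')
  [23] 10/22 → 3 ('bbb')
  [24] 22/0 → 4 ('bbbb')
  [25] 0/9 → 5 ('bbbba')

n(n+1)/2 = 26·27/2 = 351
Σ LCP = 0 + 4 + 3 + 2 + 6 + 1 + 3 + 2 + 3 + 5 + 0 + 1 + 3 + 2 + 4 + 3 + 1 + 2 + 3 + 5 + 2 + 3 + 4 + 3 + 4 + 5 = 74
distinct = 351 − 74 = 277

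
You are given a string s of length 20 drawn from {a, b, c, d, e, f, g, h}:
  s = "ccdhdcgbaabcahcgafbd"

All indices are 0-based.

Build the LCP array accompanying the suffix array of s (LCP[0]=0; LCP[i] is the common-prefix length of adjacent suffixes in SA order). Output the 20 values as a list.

[0, 1, 1, 1, 0, 1, 1, 0, 1, 1, 1, 2, 0, 1, 1, 0, 0, 1, 0, 1]

rank | idx | suffix
   0 |   8 | aabcahcgafbd
   1 |   9 | abcahcgafbd
   2 |  16 | afbd
   3 |  12 | ahcgafbd
   4 |   7 | baabcahcgafbd
   5 |  10 | bcahcgafbd
   6 |  18 | bd
   7 |  11 | cahcgafbd
   8 |   0 | ccdhdcgbaabcahcgafbd
   9 |   1 | cdhdcgbaabcahcgafbd
  10 |  14 | cgafbd
  11 |   5 | cgbaabcahcgafbd
  12 |  19 | d
  13 |   4 | dcgbaabcahcgafbd
  14 |   2 | dhdcgbaabcahcgafbd
  15 |  17 | fbd
  16 |  15 | gafbd
  17 |   6 | gbaabcahcgafbd
  18 |  13 | hcgafbd
  19 |   3 | hdcgbaabcahcgafbd

SA = [8, 9, 16, 12, 7, 10, 18, 11, 0, 1, 14, 5, 19, 4, 2, 17, 15, 6, 13, 3]
i: (SA[i-1],SA[i]) lcp shared
  1: (8,9) 1 'a'
  2: (9,16) 1 'a'
  3: (16,12) 1 'a'
  4: (12,7) 0 ''
  5: (7,10) 1 'b'
  6: (10,18) 1 'b'
  7: (18,11) 0 ''
  8: (11,0) 1 'c'
  9: (0,1) 1 'c'
  10: (1,14) 1 'c'
  11: (14,5) 2 'cg'
  12: (5,19) 0 ''
  13: (19,4) 1 'd'
  14: (4,2) 1 'd'
  15: (2,17) 0 ''
  16: (17,15) 0 ''
  17: (15,6) 1 'g'
  18: (6,13) 0 ''
  19: (13,3) 1 'h'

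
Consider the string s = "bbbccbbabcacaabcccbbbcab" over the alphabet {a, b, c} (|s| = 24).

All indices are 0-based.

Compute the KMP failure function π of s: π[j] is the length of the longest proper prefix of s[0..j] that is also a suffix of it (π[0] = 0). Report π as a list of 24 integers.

π[0] = 0
j=1 s[j]='b': π[1]=1 (border 'b')
j=2 s[j]='b': π[2]=2 (border 'bb')
j=3 s[j]='c': k: 2→1→0; π[3]=0 (border '')
j=4 s[j]='c': π[4]=0 (border '')
j=5 s[j]='b': π[5]=1 (border 'b')
j=6 s[j]='b': π[6]=2 (border 'bb')
j=7 s[j]='a': k: 2→1→0; π[7]=0 (border '')
j=8 s[j]='b': π[8]=1 (border 'b')
j=9 s[j]='c': k: 1→0; π[9]=0 (border '')
j=10 s[j]='a': π[10]=0 (border '')
j=11 s[j]='c': π[11]=0 (border '')
j=12 s[j]='a': π[12]=0 (border '')
j=13 s[j]='a': π[13]=0 (border '')
j=14 s[j]='b': π[14]=1 (border 'b')
j=15 s[j]='c': k: 1→0; π[15]=0 (border '')
j=16 s[j]='c': π[16]=0 (border '')
j=17 s[j]='c': π[17]=0 (border '')
j=18 s[j]='b': π[18]=1 (border 'b')
j=19 s[j]='b': π[19]=2 (border 'bb')
j=20 s[j]='b': π[20]=3 (border 'bbb')
j=21 s[j]='c': π[21]=4 (border 'bbbc')
j=22 s[j]='a': k: 4→0; π[22]=0 (border '')
j=23 s[j]='b': π[23]=1 (border 'b')

[0, 1, 2, 0, 0, 1, 2, 0, 1, 0, 0, 0, 0, 0, 1, 0, 0, 0, 1, 2, 3, 4, 0, 1]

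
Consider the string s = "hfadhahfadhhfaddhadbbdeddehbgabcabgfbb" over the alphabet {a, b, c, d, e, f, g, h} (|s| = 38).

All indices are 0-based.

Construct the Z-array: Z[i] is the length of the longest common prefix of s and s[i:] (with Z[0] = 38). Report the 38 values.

Z[0]=38
i=1: fresh scan; Z[1]=0
i=2: fresh scan; Z[2]=0
i=3: fresh scan; Z[3]=0
i=4: fresh scan; Z[4]=1 grow→box=[4,5)
i=5: fresh scan; Z[5]=0
i=6: fresh scan; Z[6]=5 grow→box=[6,11)
i=7: min(r-i=4, Z[1]=0)=0; Z[7]=0
i=8: min(r-i=3, Z[2]=0)=0; Z[8]=0
i=9: min(r-i=2, Z[3]=0)=0; Z[9]=0
i=10: min(r-i=1, Z[4]=1)=1; Z[10]=1
i=11: fresh scan; Z[11]=4 grow→box=[11,15)
i=12: min(r-i=3, Z[1]=0)=0; Z[12]=0
i=13: min(r-i=2, Z[2]=0)=0; Z[13]=0
i=14: min(r-i=1, Z[3]=0)=0; Z[14]=0
i=15: fresh scan; Z[15]=0
i=16: fresh scan; Z[16]=1 grow→box=[16,17)
i=17: fresh scan; Z[17]=0
i=18: fresh scan; Z[18]=0
i=19: fresh scan; Z[19]=0
i=20: fresh scan; Z[20]=0
i=21: fresh scan; Z[21]=0
i=22: fresh scan; Z[22]=0
i=23: fresh scan; Z[23]=0
i=24: fresh scan; Z[24]=0
i=25: fresh scan; Z[25]=0
i=26: fresh scan; Z[26]=1 grow→box=[26,27)
i=27: fresh scan; Z[27]=0
i=28: fresh scan; Z[28]=0
i=29: fresh scan; Z[29]=0
i=30: fresh scan; Z[30]=0
i=31: fresh scan; Z[31]=0
i=32: fresh scan; Z[32]=0
i=33: fresh scan; Z[33]=0
i=34: fresh scan; Z[34]=0
i=35: fresh scan; Z[35]=0
i=36: fresh scan; Z[36]=0
i=37: fresh scan; Z[37]=0

[38, 0, 0, 0, 1, 0, 5, 0, 0, 0, 1, 4, 0, 0, 0, 0, 1, 0, 0, 0, 0, 0, 0, 0, 0, 0, 1, 0, 0, 0, 0, 0, 0, 0, 0, 0, 0, 0]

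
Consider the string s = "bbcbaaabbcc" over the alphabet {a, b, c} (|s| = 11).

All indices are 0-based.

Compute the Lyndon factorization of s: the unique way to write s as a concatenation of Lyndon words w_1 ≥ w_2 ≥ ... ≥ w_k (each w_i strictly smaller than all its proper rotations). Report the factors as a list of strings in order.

emit factor 1: 'bbc' (i=0, period=3)
emit factor 2: 'b' (i=3, period=1)
emit factor 3: 'aaabbcc' (i=4, period=7)

["bbc", "b", "aaabbcc"]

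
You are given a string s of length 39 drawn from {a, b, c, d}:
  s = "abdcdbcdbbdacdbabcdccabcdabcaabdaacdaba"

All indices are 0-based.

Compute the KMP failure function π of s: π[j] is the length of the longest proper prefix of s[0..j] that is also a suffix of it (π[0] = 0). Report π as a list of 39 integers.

[0, 0, 0, 0, 0, 0, 0, 0, 0, 0, 0, 1, 0, 0, 0, 1, 2, 0, 0, 0, 0, 1, 2, 0, 0, 1, 2, 0, 1, 1, 2, 3, 1, 1, 0, 0, 1, 2, 1]

π[0] = 0
j=1 s[j]='b': π[1]=0 (border '')
j=2 s[j]='d': π[2]=0 (border '')
j=3 s[j]='c': π[3]=0 (border '')
j=4 s[j]='d': π[4]=0 (border '')
j=5 s[j]='b': π[5]=0 (border '')
j=6 s[j]='c': π[6]=0 (border '')
j=7 s[j]='d': π[7]=0 (border '')
j=8 s[j]='b': π[8]=0 (border '')
j=9 s[j]='b': π[9]=0 (border '')
j=10 s[j]='d': π[10]=0 (border '')
j=11 s[j]='a': π[11]=1 (border 'a')
j=12 s[j]='c': k: 1→0; π[12]=0 (border '')
j=13 s[j]='d': π[13]=0 (border '')
j=14 s[j]='b': π[14]=0 (border '')
j=15 s[j]='a': π[15]=1 (border 'a')
j=16 s[j]='b': π[16]=2 (border 'ab')
j=17 s[j]='c': k: 2→0; π[17]=0 (border '')
j=18 s[j]='d': π[18]=0 (border '')
j=19 s[j]='c': π[19]=0 (border '')
j=20 s[j]='c': π[20]=0 (border '')
j=21 s[j]='a': π[21]=1 (border 'a')
j=22 s[j]='b': π[22]=2 (border 'ab')
j=23 s[j]='c': k: 2→0; π[23]=0 (border '')
j=24 s[j]='d': π[24]=0 (border '')
j=25 s[j]='a': π[25]=1 (border 'a')
j=26 s[j]='b': π[26]=2 (border 'ab')
j=27 s[j]='c': k: 2→0; π[27]=0 (border '')
j=28 s[j]='a': π[28]=1 (border 'a')
j=29 s[j]='a': k: 1→0; π[29]=1 (border 'a')
j=30 s[j]='b': π[30]=2 (border 'ab')
j=31 s[j]='d': π[31]=3 (border 'abd')
j=32 s[j]='a': k: 3→0; π[32]=1 (border 'a')
j=33 s[j]='a': k: 1→0; π[33]=1 (border 'a')
j=34 s[j]='c': k: 1→0; π[34]=0 (border '')
j=35 s[j]='d': π[35]=0 (border '')
j=36 s[j]='a': π[36]=1 (border 'a')
j=37 s[j]='b': π[37]=2 (border 'ab')
j=38 s[j]='a': k: 2→0; π[38]=1 (border 'a')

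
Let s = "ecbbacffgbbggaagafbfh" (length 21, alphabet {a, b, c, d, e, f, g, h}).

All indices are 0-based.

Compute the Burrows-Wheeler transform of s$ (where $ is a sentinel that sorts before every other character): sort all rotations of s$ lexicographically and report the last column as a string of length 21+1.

hgbgabcgfbea$acfbgafbf

rank  rotation                last
    0  $ecbbacffgbbggaagafbfh  h
    1  aagafbfh$ecbbacffgbbgg  g
    2  acffgbbggaagafbfh$ecbb  b
    3  afbfh$ecbbacffgbbggaag  g
    4  agafbfh$ecbbacffgbbgga  a
    5  bacffgbbggaagafbfh$ecb  b
    6  bbacffgbbggaagafbfh$ec  c
    7  bbggaagafbfh$ecbbacffg  g
    8  bfh$ecbbacffgbbggaagaf  f
    9  bggaagafbfh$ecbbacffgb  b
   10  cbbacffgbbggaagafbfh$e  e
   11  cffgbbggaagafbfh$ecbba  a
   12  ecbbacffgbbggaagafbfh$  $
   13  fbfh$ecbbacffgbbggaaga  a
   14  ffgbbggaagafbfh$ecbbac  c
   15  fgbbggaagafbfh$ecbbacf  f
   16  fh$ecbbacffgbbggaagafb  b
   17  gaagafbfh$ecbbacffgbbg  g
   18  gafbfh$ecbbacffgbbggaa  a
   19  gbbggaagafbfh$ecbbacff  f
   20  ggaagafbfh$ecbbacffgbb  b
   21  h$ecbbacffgbbggaagafbf  f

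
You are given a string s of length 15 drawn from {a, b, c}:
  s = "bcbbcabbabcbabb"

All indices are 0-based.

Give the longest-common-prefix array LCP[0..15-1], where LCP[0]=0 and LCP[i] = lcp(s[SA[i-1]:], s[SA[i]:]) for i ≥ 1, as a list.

rank→(start, suffix):
  0 → (12, 'abb')
  1 → (5, 'abbabcbabb')
  2 → (8, 'abcbabb')
  3 → (14, 'b')
  4 → (11, 'babb')
  5 → (7, 'babcbabb')
  6 → (13, 'bb')
  7 → (6, 'bbabcbabb')
  8 → (2, 'bbcabbabcbabb')
  9 → (3, 'bcabbabcbabb')
  10 → (9, 'bcbabb')
  11 → (0, 'bcbbcabbabcbabb')
  12 → (4, 'cabbabcbabb')
  13 → (10, 'cbabb')
  14 → (1, 'cbbcabbabcbabb')

SA = [12, 5, 8, 14, 11, 7, 13, 6, 2, 3, 9, 0, 4, 10, 1]
[i] adj suffixes → lcp
  [1] 12/5 → 3 ('abb')
  [2] 5/8 → 2 ('ab')
  [3] 8/14 → 0 ('')
  [4] 14/11 → 1 ('b')
  [5] 11/7 → 3 ('bab')
  [6] 7/13 → 1 ('b')
  [7] 13/6 → 2 ('bb')
  [8] 6/2 → 2 ('bb')
  [9] 2/3 → 1 ('b')
  [10] 3/9 → 2 ('bc')
  [11] 9/0 → 3 ('bcb')
  [12] 0/4 → 0 ('')
  [13] 4/10 → 1 ('c')
  [14] 10/1 → 2 ('cb')

[0, 3, 2, 0, 1, 3, 1, 2, 2, 1, 2, 3, 0, 1, 2]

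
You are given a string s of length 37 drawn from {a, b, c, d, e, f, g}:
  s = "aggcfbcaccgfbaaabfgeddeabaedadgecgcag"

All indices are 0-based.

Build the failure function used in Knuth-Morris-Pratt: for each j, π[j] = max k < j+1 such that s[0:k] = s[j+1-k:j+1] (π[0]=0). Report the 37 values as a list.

[0, 0, 0, 0, 0, 0, 0, 1, 0, 0, 0, 0, 0, 1, 1, 1, 0, 0, 0, 0, 0, 0, 0, 1, 0, 1, 0, 0, 1, 0, 0, 0, 0, 0, 0, 1, 2]

π[0] = 0
j=1 s[j]='g': π[1]=0 (border '')
j=2 s[j]='g': π[2]=0 (border '')
j=3 s[j]='c': π[3]=0 (border '')
j=4 s[j]='f': π[4]=0 (border '')
j=5 s[j]='b': π[5]=0 (border '')
j=6 s[j]='c': π[6]=0 (border '')
j=7 s[j]='a': π[7]=1 (border 'a')
j=8 s[j]='c': k: 1→0; π[8]=0 (border '')
j=9 s[j]='c': π[9]=0 (border '')
j=10 s[j]='g': π[10]=0 (border '')
j=11 s[j]='f': π[11]=0 (border '')
j=12 s[j]='b': π[12]=0 (border '')
j=13 s[j]='a': π[13]=1 (border 'a')
j=14 s[j]='a': k: 1→0; π[14]=1 (border 'a')
j=15 s[j]='a': k: 1→0; π[15]=1 (border 'a')
j=16 s[j]='b': k: 1→0; π[16]=0 (border '')
j=17 s[j]='f': π[17]=0 (border '')
j=18 s[j]='g': π[18]=0 (border '')
j=19 s[j]='e': π[19]=0 (border '')
j=20 s[j]='d': π[20]=0 (border '')
j=21 s[j]='d': π[21]=0 (border '')
j=22 s[j]='e': π[22]=0 (border '')
j=23 s[j]='a': π[23]=1 (border 'a')
j=24 s[j]='b': k: 1→0; π[24]=0 (border '')
j=25 s[j]='a': π[25]=1 (border 'a')
j=26 s[j]='e': k: 1→0; π[26]=0 (border '')
j=27 s[j]='d': π[27]=0 (border '')
j=28 s[j]='a': π[28]=1 (border 'a')
j=29 s[j]='d': k: 1→0; π[29]=0 (border '')
j=30 s[j]='g': π[30]=0 (border '')
j=31 s[j]='e': π[31]=0 (border '')
j=32 s[j]='c': π[32]=0 (border '')
j=33 s[j]='g': π[33]=0 (border '')
j=34 s[j]='c': π[34]=0 (border '')
j=35 s[j]='a': π[35]=1 (border 'a')
j=36 s[j]='g': π[36]=2 (border 'ag')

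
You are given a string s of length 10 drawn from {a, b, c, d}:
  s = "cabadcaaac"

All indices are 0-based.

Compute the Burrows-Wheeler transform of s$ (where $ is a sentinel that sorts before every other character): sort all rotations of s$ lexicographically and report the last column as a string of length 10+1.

rank  rotation     last
    0  $cabadcaaac  c
    1  aaac$cabadc  c
    2  aac$cabadca  a
    3  abadcaaac$c  c
    4  ac$cabadcaa  a
    5  adcaaac$cab  b
    6  badcaaac$ca  a
    7  c$cabadcaaa  a
    8  caaac$cabad  d
    9  cabadcaaac$  $
   10  dcaaac$caba  a

ccacabaad$a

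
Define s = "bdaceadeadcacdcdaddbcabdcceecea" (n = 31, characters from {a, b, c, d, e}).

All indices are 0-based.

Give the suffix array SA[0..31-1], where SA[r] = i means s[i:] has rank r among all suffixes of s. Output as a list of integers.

[30, 21, 11, 2, 8, 16, 5, 19, 0, 22, 20, 10, 24, 14, 12, 28, 3, 25, 1, 15, 18, 9, 23, 13, 17, 6, 29, 7, 4, 27, 26]

sorted suffixes:
  #0 SA[0]=30  'a'
  #1 SA[1]=21  'abdcceecea'
  #2 SA[2]=11  'acdcdaddbcabdcceecea'
  #3 SA[3]=2  'aceadeadcacdcdaddbcabdcceecea'
  #4 SA[4]=8  'adcacdcdaddbcabdcceecea'
  #5 SA[5]=16  'addbcabdcceecea'
  #6 SA[6]=5  'adeadcacdcdaddbcabdcceecea'
  #7 SA[7]=19  'bcabdcceecea'
  #8 SA[8]=0  'bdaceadeadcacdcdaddbcabdcceecea'
  #9 SA[9]=22  'bdcceecea'
  #10 SA[10]=20  'cabdcceecea'
  #11 SA[11]=10  'cacdcdaddbcabdcceecea'
  #12 SA[12]=24  'cceecea'
  #13 SA[13]=14  'cdaddbcabdcceecea'
  #14 SA[14]=12  'cdcdaddbcabdcceecea'
  #15 SA[15]=28  'cea'
  #16 SA[16]=3  'ceadeadcacdcdaddbcabdcceecea'
  #17 SA[17]=25  'ceecea'
  #18 SA[18]=1  'daceadeadcacdcdaddbcabdcceecea'
  #19 SA[19]=15  'daddbcabdcceecea'
  #20 SA[20]=18  'dbcabdcceecea'
  #21 SA[21]=9  'dcacdcdaddbcabdcceecea'
  #22 SA[22]=23  'dcceecea'
  #23 SA[23]=13  'dcdaddbcabdcceecea'
  #24 SA[24]=17  'ddbcabdcceecea'
  #25 SA[25]=6  'deadcacdcdaddbcabdcceecea'
  #26 SA[26]=29  'ea'
  #27 SA[27]=7  'eadcacdcdaddbcabdcceecea'
  #28 SA[28]=4  'eadeadcacdcdaddbcabdcceecea'
  #29 SA[29]=27  'ecea'
  #30 SA[30]=26  'eecea'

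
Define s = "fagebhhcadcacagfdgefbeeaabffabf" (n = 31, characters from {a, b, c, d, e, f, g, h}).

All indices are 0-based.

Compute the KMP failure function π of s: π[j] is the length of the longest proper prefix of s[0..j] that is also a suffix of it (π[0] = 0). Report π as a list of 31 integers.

π[0] = 0
j=1 s[j]='a': π[1]=0 (border '')
j=2 s[j]='g': π[2]=0 (border '')
j=3 s[j]='e': π[3]=0 (border '')
j=4 s[j]='b': π[4]=0 (border '')
j=5 s[j]='h': π[5]=0 (border '')
j=6 s[j]='h': π[6]=0 (border '')
j=7 s[j]='c': π[7]=0 (border '')
j=8 s[j]='a': π[8]=0 (border '')
j=9 s[j]='d': π[9]=0 (border '')
j=10 s[j]='c': π[10]=0 (border '')
j=11 s[j]='a': π[11]=0 (border '')
j=12 s[j]='c': π[12]=0 (border '')
j=13 s[j]='a': π[13]=0 (border '')
j=14 s[j]='g': π[14]=0 (border '')
j=15 s[j]='f': π[15]=1 (border 'f')
j=16 s[j]='d': k: 1→0; π[16]=0 (border '')
j=17 s[j]='g': π[17]=0 (border '')
j=18 s[j]='e': π[18]=0 (border '')
j=19 s[j]='f': π[19]=1 (border 'f')
j=20 s[j]='b': k: 1→0; π[20]=0 (border '')
j=21 s[j]='e': π[21]=0 (border '')
j=22 s[j]='e': π[22]=0 (border '')
j=23 s[j]='a': π[23]=0 (border '')
j=24 s[j]='a': π[24]=0 (border '')
j=25 s[j]='b': π[25]=0 (border '')
j=26 s[j]='f': π[26]=1 (border 'f')
j=27 s[j]='f': k: 1→0; π[27]=1 (border 'f')
j=28 s[j]='a': π[28]=2 (border 'fa')
j=29 s[j]='b': k: 2→0; π[29]=0 (border '')
j=30 s[j]='f': π[30]=1 (border 'f')

[0, 0, 0, 0, 0, 0, 0, 0, 0, 0, 0, 0, 0, 0, 0, 1, 0, 0, 0, 1, 0, 0, 0, 0, 0, 0, 1, 1, 2, 0, 1]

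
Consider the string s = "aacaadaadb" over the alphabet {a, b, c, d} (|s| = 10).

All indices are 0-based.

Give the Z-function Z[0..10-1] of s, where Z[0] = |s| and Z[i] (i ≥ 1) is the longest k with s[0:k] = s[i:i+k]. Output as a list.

[10, 1, 0, 2, 1, 0, 2, 1, 0, 0]

Z[0]=10
i=1: i≥r, start 0; Z[1]=1 scan→box=[1,2)
i=2: i≥r, start 0; Z[2]=0
i=3: i≥r, start 0; Z[3]=2 scan→box=[3,5)
i=4: min(r-i=1, Z[1]=1)=1; Z[4]=1
i=5: i≥r, start 0; Z[5]=0
i=6: i≥r, start 0; Z[6]=2 scan→box=[6,8)
i=7: min(r-i=1, Z[1]=1)=1; Z[7]=1
i=8: i≥r, start 0; Z[8]=0
i=9: i≥r, start 0; Z[9]=0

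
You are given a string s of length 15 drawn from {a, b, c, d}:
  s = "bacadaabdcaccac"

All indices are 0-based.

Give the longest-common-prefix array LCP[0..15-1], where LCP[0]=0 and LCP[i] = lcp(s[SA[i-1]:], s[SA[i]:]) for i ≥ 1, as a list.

rank | idx | suffix
   0 |   5 | aabdcaccac
   1 |   6 | abdcaccac
   2 |  13 | ac
   3 |   1 | acadaabdcaccac
   4 |  10 | accac
   5 |   3 | adaabdcaccac
   6 |   0 | bacadaabdcaccac
   7 |   7 | bdcaccac
   8 |  14 | c
   9 |  12 | cac
  10 |   9 | caccac
  11 |   2 | cadaabdcaccac
  12 |  11 | ccac
  13 |   4 | daabdcaccac
  14 |   8 | dcaccac

SA = [5, 6, 13, 1, 10, 3, 0, 7, 14, 12, 9, 2, 11, 4, 8]
[i] adj suffixes → lcp
  [1] 5/6 → 1 ('a')
  [2] 6/13 → 1 ('a')
  [3] 13/1 → 2 ('ac')
  [4] 1/10 → 2 ('ac')
  [5] 10/3 → 1 ('a')
  [6] 3/0 → 0 ('')
  [7] 0/7 → 1 ('b')
  [8] 7/14 → 0 ('')
  [9] 14/12 → 1 ('c')
  [10] 12/9 → 3 ('cac')
  [11] 9/2 → 2 ('ca')
  [12] 2/11 → 1 ('c')
  [13] 11/4 → 0 ('')
  [14] 4/8 → 1 ('d')

[0, 1, 1, 2, 2, 1, 0, 1, 0, 1, 3, 2, 1, 0, 1]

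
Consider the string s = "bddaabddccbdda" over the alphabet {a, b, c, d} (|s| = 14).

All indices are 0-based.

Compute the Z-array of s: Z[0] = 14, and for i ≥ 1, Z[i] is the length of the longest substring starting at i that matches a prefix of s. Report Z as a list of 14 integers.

[14, 0, 0, 0, 0, 3, 0, 0, 0, 0, 4, 0, 0, 0]

Z[0]=14
i=1: i≥r, start 0; Z[1]=0
i=2: i≥r, start 0; Z[2]=0
i=3: i≥r, start 0; Z[3]=0
i=4: i≥r, start 0; Z[4]=0
i=5: i≥r, start 0; Z[5]=3 scan→box=[5,8)
i=6: min(r-i=2, Z[1]=0)=0; Z[6]=0
i=7: min(r-i=1, Z[2]=0)=0; Z[7]=0
i=8: i≥r, start 0; Z[8]=0
i=9: i≥r, start 0; Z[9]=0
i=10: i≥r, start 0; Z[10]=4 scan→box=[10,14)
i=11: min(r-i=3, Z[1]=0)=0; Z[11]=0
i=12: min(r-i=2, Z[2]=0)=0; Z[12]=0
i=13: min(r-i=1, Z[3]=0)=0; Z[13]=0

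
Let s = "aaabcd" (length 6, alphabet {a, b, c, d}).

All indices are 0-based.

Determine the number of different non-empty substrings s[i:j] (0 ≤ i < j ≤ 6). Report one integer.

18

sorted suffixes:
  #0 SA[0]=0  'aaabcd'
  #1 SA[1]=1  'aabcd'
  #2 SA[2]=2  'abcd'
  #3 SA[3]=3  'bcd'
  #4 SA[4]=4  'cd'
  #5 SA[5]=5  'd'

SA = [0, 1, 2, 3, 4, 5]
[i] adj suffixes → lcp
  [1] 0/1 → 2 ('aa')
  [2] 1/2 → 1 ('a')
  [3] 2/3 → 0 ('')
  [4] 3/4 → 0 ('')
  [5] 4/5 → 0 ('')

n(n+1)/2 = 6·7/2 = 21
Σ LCP = 0 + 2 + 1 + 0 + 0 + 0 = 3
distinct = 21 − 3 = 18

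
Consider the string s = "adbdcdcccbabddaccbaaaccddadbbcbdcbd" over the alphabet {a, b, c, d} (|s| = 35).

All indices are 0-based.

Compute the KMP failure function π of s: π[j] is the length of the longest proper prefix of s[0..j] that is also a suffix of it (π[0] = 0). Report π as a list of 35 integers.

[0, 0, 0, 0, 0, 0, 0, 0, 0, 0, 1, 0, 0, 0, 1, 0, 0, 0, 1, 1, 1, 0, 0, 0, 0, 1, 2, 3, 0, 0, 0, 0, 0, 0, 0]

π[0] = 0
j=1 s[j]='d': π[1]=0 (border '')
j=2 s[j]='b': π[2]=0 (border '')
j=3 s[j]='d': π[3]=0 (border '')
j=4 s[j]='c': π[4]=0 (border '')
j=5 s[j]='d': π[5]=0 (border '')
j=6 s[j]='c': π[6]=0 (border '')
j=7 s[j]='c': π[7]=0 (border '')
j=8 s[j]='c': π[8]=0 (border '')
j=9 s[j]='b': π[9]=0 (border '')
j=10 s[j]='a': π[10]=1 (border 'a')
j=11 s[j]='b': k: 1→0; π[11]=0 (border '')
j=12 s[j]='d': π[12]=0 (border '')
j=13 s[j]='d': π[13]=0 (border '')
j=14 s[j]='a': π[14]=1 (border 'a')
j=15 s[j]='c': k: 1→0; π[15]=0 (border '')
j=16 s[j]='c': π[16]=0 (border '')
j=17 s[j]='b': π[17]=0 (border '')
j=18 s[j]='a': π[18]=1 (border 'a')
j=19 s[j]='a': k: 1→0; π[19]=1 (border 'a')
j=20 s[j]='a': k: 1→0; π[20]=1 (border 'a')
j=21 s[j]='c': k: 1→0; π[21]=0 (border '')
j=22 s[j]='c': π[22]=0 (border '')
j=23 s[j]='d': π[23]=0 (border '')
j=24 s[j]='d': π[24]=0 (border '')
j=25 s[j]='a': π[25]=1 (border 'a')
j=26 s[j]='d': π[26]=2 (border 'ad')
j=27 s[j]='b': π[27]=3 (border 'adb')
j=28 s[j]='b': k: 3→0; π[28]=0 (border '')
j=29 s[j]='c': π[29]=0 (border '')
j=30 s[j]='b': π[30]=0 (border '')
j=31 s[j]='d': π[31]=0 (border '')
j=32 s[j]='c': π[32]=0 (border '')
j=33 s[j]='b': π[33]=0 (border '')
j=34 s[j]='d': π[34]=0 (border '')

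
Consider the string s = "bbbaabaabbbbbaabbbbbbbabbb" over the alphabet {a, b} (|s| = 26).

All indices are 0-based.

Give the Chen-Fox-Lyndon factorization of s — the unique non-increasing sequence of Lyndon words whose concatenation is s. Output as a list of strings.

["b", "b", "b", "aabaabbbbbaabbbbbbbabbb"]

emit factor 1: 'b' (i=0, period=1)
emit factor 2: 'b' (i=1, period=1)
emit factor 3: 'b' (i=2, period=1)
emit factor 4: 'aabaabbbbbaabbbbbbbabbb' (i=3, period=23)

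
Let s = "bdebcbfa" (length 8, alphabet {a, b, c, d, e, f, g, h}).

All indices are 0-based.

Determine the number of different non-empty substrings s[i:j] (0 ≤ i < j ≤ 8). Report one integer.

rank | idx | suffix
   0 |   7 | a
   1 |   3 | bcbfa
   2 |   0 | bdebcbfa
   3 |   5 | bfa
   4 |   4 | cbfa
   5 |   1 | debcbfa
   6 |   2 | ebcbfa
   7 |   6 | fa

SA = [7, 3, 0, 5, 4, 1, 2, 6]
rank  pair      lcp
   1  s[7:],s[3:]  0  ''
   2  s[3:],s[0:]  1  'b'
   3  s[0:],s[5:]  1  'b'
   4  s[5:],s[4:]  0  ''
   5  s[4:],s[1:]  0  ''
   6  s[1:],s[2:]  0  ''
   7  s[2:],s[6:]  0  ''

n(n+1)/2 = 8·9/2 = 36
Σ LCP = 0 + 0 + 1 + 1 + 0 + 0 + 0 + 0 = 2
distinct = 36 − 2 = 34

34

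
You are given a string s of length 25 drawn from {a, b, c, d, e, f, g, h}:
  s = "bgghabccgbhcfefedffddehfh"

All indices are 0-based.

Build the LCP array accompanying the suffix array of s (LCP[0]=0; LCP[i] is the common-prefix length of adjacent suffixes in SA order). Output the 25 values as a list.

[0, 0, 1, 1, 0, 1, 1, 0, 1, 1, 0, 1, 1, 0, 1, 2, 1, 1, 0, 1, 1, 0, 1, 1, 1]

rank→(start, suffix):
  0 → (4, 'abccgbhcfefedffddehfh')
  1 → (5, 'bccgbhcfefedffddehfh')
  2 → (0, 'bgghabccgbhcfefedffddehfh')
  3 → (9, 'bhcfefedffddehfh')
  4 → (6, 'ccgbhcfefedffddehfh')
  5 → (11, 'cfefedffddehfh')
  6 → (7, 'cgbhcfefedffddehfh')
  7 → (19, 'ddehfh')
  8 → (20, 'dehfh')
  9 → (16, 'dffddehfh')
  10 → (15, 'edffddehfh')
  11 → (13, 'efedffddehfh')
  12 → (21, 'ehfh')
  13 → (18, 'fddehfh')
  14 → (14, 'fedffddehfh')
  15 → (12, 'fefedffddehfh')
  16 → (17, 'ffddehfh')
  17 → (23, 'fh')
  18 → (8, 'gbhcfefedffddehfh')
  19 → (1, 'gghabccgbhcfefedffddehfh')
  20 → (2, 'ghabccgbhcfefedffddehfh')
  21 → (24, 'h')
  22 → (3, 'habccgbhcfefedffddehfh')
  23 → (10, 'hcfefedffddehfh')
  24 → (22, 'hfh')

SA = [4, 5, 0, 9, 6, 11, 7, 19, 20, 16, 15, 13, 21, 18, 14, 12, 17, 23, 8, 1, 2, 24, 3, 10, 22]
[i] adj suffixes → lcp
  [1] 4/5 → 0 ('')
  [2] 5/0 → 1 ('b')
  [3] 0/9 → 1 ('b')
  [4] 9/6 → 0 ('')
  [5] 6/11 → 1 ('c')
  [6] 11/7 → 1 ('c')
  [7] 7/19 → 0 ('')
  [8] 19/20 → 1 ('d')
  [9] 20/16 → 1 ('d')
  [10] 16/15 → 0 ('')
  [11] 15/13 → 1 ('e')
  [12] 13/21 → 1 ('e')
  [13] 21/18 → 0 ('')
  [14] 18/14 → 1 ('f')
  [15] 14/12 → 2 ('fe')
  [16] 12/17 → 1 ('f')
  [17] 17/23 → 1 ('f')
  [18] 23/8 → 0 ('')
  [19] 8/1 → 1 ('g')
  [20] 1/2 → 1 ('g')
  [21] 2/24 → 0 ('')
  [22] 24/3 → 1 ('h')
  [23] 3/10 → 1 ('h')
  [24] 10/22 → 1 ('h')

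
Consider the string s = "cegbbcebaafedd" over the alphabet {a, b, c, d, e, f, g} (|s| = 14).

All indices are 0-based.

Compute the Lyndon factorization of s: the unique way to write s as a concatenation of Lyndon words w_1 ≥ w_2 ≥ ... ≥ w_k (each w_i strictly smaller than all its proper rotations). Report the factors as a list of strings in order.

emit factor 1: 'ceg' (i=0, period=3)
emit factor 2: 'bbce' (i=3, period=4)
emit factor 3: 'b' (i=7, period=1)
emit factor 4: 'aafedd' (i=8, period=6)

["ceg", "bbce", "b", "aafedd"]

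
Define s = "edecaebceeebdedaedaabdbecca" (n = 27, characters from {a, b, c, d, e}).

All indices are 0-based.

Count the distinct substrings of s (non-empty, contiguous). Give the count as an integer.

345

sorted suffixes:
  #0 SA[0]=26  'a'
  #1 SA[1]=18  'aabdbecca'
  #2 SA[2]=19  'abdbecca'
  #3 SA[3]=4  'aebceeebdedaedaabdbecca'
  #4 SA[4]=15  'aedaabdbecca'
  #5 SA[5]=6  'bceeebdedaedaabdbecca'
  #6 SA[6]=20  'bdbecca'
  #7 SA[7]=11  'bdedaedaabdbecca'
  #8 SA[8]=22  'becca'
  #9 SA[9]=25  'ca'
  #10 SA[10]=3  'caebceeebdedaedaabdbecca'
  #11 SA[11]=24  'cca'
  #12 SA[12]=7  'ceeebdedaedaabdbecca'
  #13 SA[13]=17  'daabdbecca'
  #14 SA[14]=14  'daedaabdbecca'
  #15 SA[15]=21  'dbecca'
  #16 SA[16]=1  'decaebceeebdedaedaabdbecca'
  #17 SA[17]=12  'dedaedaabdbecca'
  #18 SA[18]=5  'ebceeebdedaedaabdbecca'
  #19 SA[19]=10  'ebdedaedaabdbecca'
  #20 SA[20]=2  'ecaebceeebdedaedaabdbecca'
  #21 SA[21]=23  'ecca'
  #22 SA[22]=16  'edaabdbecca'
  #23 SA[23]=13  'edaedaabdbecca'
  #24 SA[24]=0  'edecaebceeebdedaedaabdbecca'
  #25 SA[25]=9  'eebdedaedaabdbecca'
  #26 SA[26]=8  'eeebdedaedaabdbecca'

SA = [26, 18, 19, 4, 15, 6, 20, 11, 22, 25, 3, 24, 7, 17, 14, 21, 1, 12, 5, 10, 2, 23, 16, 13, 0, 9, 8]
[i] adj suffixes → lcp
  [1] 26/18 → 1 ('a')
  [2] 18/19 → 1 ('a')
  [3] 19/4 → 1 ('a')
  [4] 4/15 → 2 ('ae')
  [5] 15/6 → 0 ('')
  [6] 6/20 → 1 ('b')
  [7] 20/11 → 2 ('bd')
  [8] 11/22 → 1 ('b')
  [9] 22/25 → 0 ('')
  [10] 25/3 → 2 ('ca')
  [11] 3/24 → 1 ('c')
  [12] 24/7 → 1 ('c')
  [13] 7/17 → 0 ('')
  [14] 17/14 → 2 ('da')
  [15] 14/21 → 1 ('d')
  [16] 21/1 → 1 ('d')
  [17] 1/12 → 2 ('de')
  [18] 12/5 → 0 ('')
  [19] 5/10 → 2 ('eb')
  [20] 10/2 → 1 ('e')
  [21] 2/23 → 2 ('ec')
  [22] 23/16 → 1 ('e')
  [23] 16/13 → 3 ('eda')
  [24] 13/0 → 2 ('ed')
  [25] 0/9 → 1 ('e')
  [26] 9/8 → 2 ('ee')

n(n+1)/2 = 27·28/2 = 378
Σ LCP = 0 + 1 + 1 + 1 + 2 + 0 + 1 + 2 + 1 + 0 + 2 + 1 + 1 + 0 + 2 + 1 + 1 + 2 + 0 + 2 + 1 + 2 + 1 + 3 + 2 + 1 + 2 = 33
distinct = 378 − 33 = 345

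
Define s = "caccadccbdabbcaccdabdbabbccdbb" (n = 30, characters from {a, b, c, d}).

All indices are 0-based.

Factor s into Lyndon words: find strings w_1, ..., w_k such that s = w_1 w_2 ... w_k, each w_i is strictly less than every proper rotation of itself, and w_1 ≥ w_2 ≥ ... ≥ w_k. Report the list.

emit factor 1: 'c' (i=0, period=1)
emit factor 2: 'accadccbd' (i=1, period=9)
emit factor 3: 'abbcaccdabdbabbccdbb' (i=10, period=20)

["c", "accadccbd", "abbcaccdabdbabbccdbb"]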